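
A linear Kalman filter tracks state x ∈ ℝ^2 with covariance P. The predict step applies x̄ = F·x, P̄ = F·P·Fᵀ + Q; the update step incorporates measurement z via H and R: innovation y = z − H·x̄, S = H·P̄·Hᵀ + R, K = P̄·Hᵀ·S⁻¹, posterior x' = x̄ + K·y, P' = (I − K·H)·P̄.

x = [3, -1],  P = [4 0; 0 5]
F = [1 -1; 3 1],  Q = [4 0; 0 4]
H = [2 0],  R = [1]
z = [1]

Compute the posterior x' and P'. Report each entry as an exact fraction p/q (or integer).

x' = [30/53, 326/53]
P' = [13/53 7/53; 7/53 2189/53]

x̄ = F·x = [4, 8]
P̄ = F·P·Fᵀ + Q = [13 7; 7 45]
y = z − H·x̄ = [-7]
S = H·P̄·Hᵀ + R = [53]
K = P̄·Hᵀ·S⁻¹ = [26/53; 14/53]
x' = x̄ + K·y = [30/53, 326/53]
P' = (I − K·H)·P̄ = [13/53 7/53; 7/53 2189/53]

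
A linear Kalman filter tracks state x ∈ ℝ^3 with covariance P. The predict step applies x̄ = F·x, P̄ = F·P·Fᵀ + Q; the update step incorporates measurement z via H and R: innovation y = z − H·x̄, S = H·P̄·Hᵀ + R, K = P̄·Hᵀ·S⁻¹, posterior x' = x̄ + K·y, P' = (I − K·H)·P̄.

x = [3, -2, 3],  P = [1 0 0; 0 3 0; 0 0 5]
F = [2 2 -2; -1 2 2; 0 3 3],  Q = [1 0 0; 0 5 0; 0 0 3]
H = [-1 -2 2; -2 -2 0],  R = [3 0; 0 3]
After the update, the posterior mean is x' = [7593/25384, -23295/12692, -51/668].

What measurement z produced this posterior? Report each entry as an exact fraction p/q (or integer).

z = [3, 3]

x̄ = F·x = [-4, -1, 3]
P̄ = F·P·Fᵀ + Q = [37 -10 -12; -10 38 48; -12 48 75]
S = H·P̄·Hᵀ + R = [116 22; 22 223]
K = P̄·Hᵀ·S⁻¹ = [-7955/25384 -2681/12692; 3961/12692 -1789/6346; 429/668 -129/334]
x' − x̄ = [109129/25384, -10603/12692, -2055/668] = K·y
y = (KᵀK)⁻¹·Kᵀ·(x' − x̄) = [-9, -7]
z = y + H·x̄ = [-9, -7] + [12, 10] = [3, 3]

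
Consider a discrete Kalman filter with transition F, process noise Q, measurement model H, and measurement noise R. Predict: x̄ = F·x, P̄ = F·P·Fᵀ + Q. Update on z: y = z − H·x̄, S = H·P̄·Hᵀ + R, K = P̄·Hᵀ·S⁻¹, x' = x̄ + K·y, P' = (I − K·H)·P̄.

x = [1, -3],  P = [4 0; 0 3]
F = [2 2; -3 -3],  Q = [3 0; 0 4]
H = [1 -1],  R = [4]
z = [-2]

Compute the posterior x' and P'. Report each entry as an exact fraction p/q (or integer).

x' = [-80/93, 122/93]
P' = [437/186 145/186; 145/186 581/186]

x̄ = F·x = [-4, 6]
P̄ = F·P·Fᵀ + Q = [31 -42; -42 67]
y = z − H·x̄ = [8]
S = H·P̄·Hᵀ + R = [186]
K = P̄·Hᵀ·S⁻¹ = [73/186; -109/186]
x' = x̄ + K·y = [-80/93, 122/93]
P' = (I − K·H)·P̄ = [437/186 145/186; 145/186 581/186]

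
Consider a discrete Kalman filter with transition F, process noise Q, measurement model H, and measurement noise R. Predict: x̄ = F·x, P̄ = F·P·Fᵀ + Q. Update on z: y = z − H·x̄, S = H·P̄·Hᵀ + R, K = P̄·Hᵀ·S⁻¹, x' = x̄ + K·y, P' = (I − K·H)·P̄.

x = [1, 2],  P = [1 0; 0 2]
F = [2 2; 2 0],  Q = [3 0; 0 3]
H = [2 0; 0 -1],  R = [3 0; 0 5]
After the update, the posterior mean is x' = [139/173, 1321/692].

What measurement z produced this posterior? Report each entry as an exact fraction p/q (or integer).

z = [1, -3]

x̄ = F·x = [6, 2]
P̄ = F·P·Fᵀ + Q = [15 4; 4 7]
S = H·P̄·Hᵀ + R = [63 -8; -8 12]
K = P̄·Hᵀ·S⁻¹ = [82/173 -3/173; 10/173 -377/692]
x' − x̄ = [-899/173, -63/692] = K·y
y = (KᵀK)⁻¹·Kᵀ·(x' − x̄) = [-11, -1]
z = y + H·x̄ = [-11, -1] + [12, -2] = [1, -3]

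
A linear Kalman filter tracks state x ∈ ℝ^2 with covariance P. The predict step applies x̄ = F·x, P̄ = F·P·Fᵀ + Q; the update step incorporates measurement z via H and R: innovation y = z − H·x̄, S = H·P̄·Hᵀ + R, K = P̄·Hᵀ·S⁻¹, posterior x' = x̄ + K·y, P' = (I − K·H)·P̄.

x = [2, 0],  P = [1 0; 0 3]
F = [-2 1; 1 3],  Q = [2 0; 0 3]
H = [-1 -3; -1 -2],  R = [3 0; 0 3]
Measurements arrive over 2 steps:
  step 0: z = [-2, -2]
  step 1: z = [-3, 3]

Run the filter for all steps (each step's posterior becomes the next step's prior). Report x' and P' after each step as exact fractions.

step 0: x' = [-2665/856, 1689/856], P' = [9051/1712 -3387/1712; -3387/1712 1659/1712]
step 1: x' = [-1127239/358339, 525400/358339], P' = [3716820/358339 -1354845/358339; -1354845/358339 572898/358339]

step 0: x̄ = F·x = [-4, 2]
step 0: P̄ = F·P·Fᵀ + Q = [9 7; 7 31]
step 0: y = z − H·x̄ = [0, -2]
step 0: S = H·P̄·Hᵀ + R = [333 230; 230 164]
step 0: K = P̄·Hᵀ·S⁻¹ = [185/856 -759/1712; -265/856 23/1712]
step 0: x' = x̄ + K·y = [-2665/856, 1689/856]
step 0: P' = (I − K·H)·P̄ = [9051/1712 -3387/1712; -3387/1712 1659/1712]
step 1: x̄ = F·x = [7019/856, 1201/428]
step 1: P̄ = F·P·Fᵀ + Q = [54835/1712 1905/856; 1905/856 2199/428]
step 1: y = z − H·x̄ = [11657/856, 14391/856]
step 1: S = H·P̄·Hᵀ + R = [161995/1712 126661/1712; 126661/1712 110395/1712]
step 1: K = P̄·Hᵀ·S⁻¹ = [115905/358339 -335710/358339; -121283/358339 69683/358339]
step 1: x' = x̄ + K·y = [-1127239/358339, 525400/358339]
step 1: P' = (I − K·H)·P̄ = [3716820/358339 -1354845/358339; -1354845/358339 572898/358339]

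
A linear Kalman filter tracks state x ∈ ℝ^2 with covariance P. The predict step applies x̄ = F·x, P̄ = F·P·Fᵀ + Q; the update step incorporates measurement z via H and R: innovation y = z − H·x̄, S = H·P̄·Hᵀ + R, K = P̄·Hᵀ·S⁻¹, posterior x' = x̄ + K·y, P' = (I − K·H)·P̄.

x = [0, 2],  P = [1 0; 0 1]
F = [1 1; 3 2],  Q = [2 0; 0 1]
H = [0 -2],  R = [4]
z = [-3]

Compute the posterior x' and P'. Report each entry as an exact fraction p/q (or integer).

x̄ = F·x = [2, 4]
P̄ = F·P·Fᵀ + Q = [4 5; 5 14]
y = z − H·x̄ = [5]
S = H·P̄·Hᵀ + R = [60]
K = P̄·Hᵀ·S⁻¹ = [-1/6; -7/15]
x' = x̄ + K·y = [7/6, 5/3]
P' = (I − K·H)·P̄ = [7/3 1/3; 1/3 14/15]

x' = [7/6, 5/3]
P' = [7/3 1/3; 1/3 14/15]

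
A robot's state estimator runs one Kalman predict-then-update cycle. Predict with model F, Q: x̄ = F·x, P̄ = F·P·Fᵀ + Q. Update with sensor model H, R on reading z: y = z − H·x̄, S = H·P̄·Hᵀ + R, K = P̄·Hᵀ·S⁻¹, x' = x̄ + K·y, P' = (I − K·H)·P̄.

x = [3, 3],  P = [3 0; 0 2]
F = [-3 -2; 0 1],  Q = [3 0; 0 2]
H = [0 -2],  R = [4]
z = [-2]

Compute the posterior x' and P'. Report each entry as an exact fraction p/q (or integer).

x̄ = F·x = [-15, 3]
P̄ = F·P·Fᵀ + Q = [38 -4; -4 4]
y = z − H·x̄ = [4]
S = H·P̄·Hᵀ + R = [20]
K = P̄·Hᵀ·S⁻¹ = [2/5; -2/5]
x' = x̄ + K·y = [-67/5, 7/5]
P' = (I − K·H)·P̄ = [174/5 -4/5; -4/5 4/5]

x' = [-67/5, 7/5]
P' = [174/5 -4/5; -4/5 4/5]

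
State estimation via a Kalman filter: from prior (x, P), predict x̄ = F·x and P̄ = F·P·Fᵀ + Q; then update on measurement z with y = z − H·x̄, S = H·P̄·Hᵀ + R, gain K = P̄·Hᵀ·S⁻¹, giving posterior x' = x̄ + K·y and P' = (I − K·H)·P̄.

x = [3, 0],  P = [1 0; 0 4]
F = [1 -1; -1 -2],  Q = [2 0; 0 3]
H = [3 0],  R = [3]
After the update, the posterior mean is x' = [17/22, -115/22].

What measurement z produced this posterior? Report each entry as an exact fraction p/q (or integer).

x̄ = F·x = [3, -3]
P̄ = F·P·Fᵀ + Q = [7 7; 7 20]
S = H·P̄·Hᵀ + R = [66]
K = P̄·Hᵀ·S⁻¹ = [7/22; 7/22]
x' − x̄ = [-49/22, -49/22] = K·y
y = (KᵀK)⁻¹·Kᵀ·(x' − x̄) = [-7]
z = y + H·x̄ = [-7] + [9] = [2]

z = [2]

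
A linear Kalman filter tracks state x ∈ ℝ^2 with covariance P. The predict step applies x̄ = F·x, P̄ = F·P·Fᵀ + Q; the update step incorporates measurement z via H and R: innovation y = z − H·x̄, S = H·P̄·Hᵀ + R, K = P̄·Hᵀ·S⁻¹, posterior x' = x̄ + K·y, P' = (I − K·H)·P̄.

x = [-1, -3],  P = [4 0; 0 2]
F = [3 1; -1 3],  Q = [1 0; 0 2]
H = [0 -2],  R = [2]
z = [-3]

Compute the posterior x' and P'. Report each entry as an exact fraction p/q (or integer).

x̄ = F·x = [-6, -8]
P̄ = F·P·Fᵀ + Q = [39 -6; -6 24]
y = z − H·x̄ = [-19]
S = H·P̄·Hᵀ + R = [98]
K = P̄·Hᵀ·S⁻¹ = [6/49; -24/49]
x' = x̄ + K·y = [-408/49, 64/49]
P' = (I − K·H)·P̄ = [1839/49 -6/49; -6/49 24/49]

x' = [-408/49, 64/49]
P' = [1839/49 -6/49; -6/49 24/49]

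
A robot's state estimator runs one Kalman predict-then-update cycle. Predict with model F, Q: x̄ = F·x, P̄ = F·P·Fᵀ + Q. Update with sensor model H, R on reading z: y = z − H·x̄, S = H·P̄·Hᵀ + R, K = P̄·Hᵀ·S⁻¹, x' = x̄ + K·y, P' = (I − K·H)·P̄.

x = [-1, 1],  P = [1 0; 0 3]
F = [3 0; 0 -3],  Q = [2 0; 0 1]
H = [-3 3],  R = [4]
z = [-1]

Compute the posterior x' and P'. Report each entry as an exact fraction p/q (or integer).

x' = [-1032/355, -1149/355]
P' = [2816/355 2772/355; 2772/355 2884/355]

x̄ = F·x = [-3, -3]
P̄ = F·P·Fᵀ + Q = [11 0; 0 28]
y = z − H·x̄ = [-1]
S = H·P̄·Hᵀ + R = [355]
K = P̄·Hᵀ·S⁻¹ = [-33/355; 84/355]
x' = x̄ + K·y = [-1032/355, -1149/355]
P' = (I − K·H)·P̄ = [2816/355 2772/355; 2772/355 2884/355]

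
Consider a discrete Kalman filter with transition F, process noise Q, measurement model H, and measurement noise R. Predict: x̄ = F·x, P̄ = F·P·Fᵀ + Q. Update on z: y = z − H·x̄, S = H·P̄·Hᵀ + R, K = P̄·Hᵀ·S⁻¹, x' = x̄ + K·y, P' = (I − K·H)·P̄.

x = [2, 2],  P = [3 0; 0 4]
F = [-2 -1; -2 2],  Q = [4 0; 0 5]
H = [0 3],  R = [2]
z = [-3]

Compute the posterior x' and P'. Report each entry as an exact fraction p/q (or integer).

x̄ = F·x = [-6, 0]
P̄ = F·P·Fᵀ + Q = [20 4; 4 33]
y = z − H·x̄ = [-3]
S = H·P̄·Hᵀ + R = [299]
K = P̄·Hᵀ·S⁻¹ = [12/299; 99/299]
x' = x̄ + K·y = [-1830/299, -297/299]
P' = (I − K·H)·P̄ = [5836/299 8/299; 8/299 66/299]

x' = [-1830/299, -297/299]
P' = [5836/299 8/299; 8/299 66/299]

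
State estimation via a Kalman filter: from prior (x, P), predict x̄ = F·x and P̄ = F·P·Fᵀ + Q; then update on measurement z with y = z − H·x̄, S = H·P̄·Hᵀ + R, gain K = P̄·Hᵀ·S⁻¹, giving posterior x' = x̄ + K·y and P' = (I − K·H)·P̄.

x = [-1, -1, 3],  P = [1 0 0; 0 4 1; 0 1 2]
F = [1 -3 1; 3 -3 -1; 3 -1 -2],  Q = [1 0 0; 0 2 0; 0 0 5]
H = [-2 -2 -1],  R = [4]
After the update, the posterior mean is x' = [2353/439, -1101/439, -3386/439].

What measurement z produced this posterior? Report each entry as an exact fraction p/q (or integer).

x̄ = F·x = [5, -3, -8]
P̄ = F·P·Fᵀ + Q = [34 37 16; 37 55 32; 16 32 30]
S = H·P̄·Hᵀ + R = [878]
K = P̄·Hᵀ·S⁻¹ = [-79/439; -108/439; -63/439]
x' − x̄ = [158/439, 216/439, 126/439] = K·y
y = (KᵀK)⁻¹·Kᵀ·(x' − x̄) = [-2]
z = y + H·x̄ = [-2] + [4] = [2]

z = [2]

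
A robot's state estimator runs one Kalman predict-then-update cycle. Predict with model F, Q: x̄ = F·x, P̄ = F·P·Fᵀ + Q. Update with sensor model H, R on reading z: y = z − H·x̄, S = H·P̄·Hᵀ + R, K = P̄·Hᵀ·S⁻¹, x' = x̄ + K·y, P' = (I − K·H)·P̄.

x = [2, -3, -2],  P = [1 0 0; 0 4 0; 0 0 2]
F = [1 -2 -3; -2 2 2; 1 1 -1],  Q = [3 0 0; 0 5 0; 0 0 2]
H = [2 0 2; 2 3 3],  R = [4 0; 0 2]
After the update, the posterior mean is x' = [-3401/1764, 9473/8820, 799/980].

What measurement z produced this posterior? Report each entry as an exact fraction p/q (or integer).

x̄ = F·x = [14, -14, 1]
P̄ = F·P·Fᵀ + Q = [38 -30 -1; -30 33 2; -1 2 9]
S = H·P̄·Hᵀ + R = [184 28; 28 196]
K = P̄·Hᵀ·S⁻¹ = [107/252 -65/441; -437/1260 1231/4410; 9/140 73/490]
x' − x̄ = [-28097/1764, 132953/8820, -181/980] = K·y
y = (KᵀK)⁻¹·Kᵀ·(x' − x̄) = [-33, 13]
z = y + H·x̄ = [-33, 13] + [30, -11] = [-3, 2]

z = [-3, 2]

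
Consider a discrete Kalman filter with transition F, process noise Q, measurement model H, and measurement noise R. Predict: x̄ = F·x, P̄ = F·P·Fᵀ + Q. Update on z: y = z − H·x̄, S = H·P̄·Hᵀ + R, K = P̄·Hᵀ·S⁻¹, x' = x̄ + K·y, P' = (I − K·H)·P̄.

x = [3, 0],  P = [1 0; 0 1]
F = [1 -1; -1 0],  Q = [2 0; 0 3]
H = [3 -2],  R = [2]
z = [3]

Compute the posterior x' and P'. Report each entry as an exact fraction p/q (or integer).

x̄ = F·x = [3, -3]
P̄ = F·P·Fᵀ + Q = [4 -1; -1 4]
y = z − H·x̄ = [-12]
S = H·P̄·Hᵀ + R = [66]
K = P̄·Hᵀ·S⁻¹ = [7/33; -1/6]
x' = x̄ + K·y = [5/11, -1]
P' = (I − K·H)·P̄ = [34/33 4/3; 4/3 13/6]

x' = [5/11, -1]
P' = [34/33 4/3; 4/3 13/6]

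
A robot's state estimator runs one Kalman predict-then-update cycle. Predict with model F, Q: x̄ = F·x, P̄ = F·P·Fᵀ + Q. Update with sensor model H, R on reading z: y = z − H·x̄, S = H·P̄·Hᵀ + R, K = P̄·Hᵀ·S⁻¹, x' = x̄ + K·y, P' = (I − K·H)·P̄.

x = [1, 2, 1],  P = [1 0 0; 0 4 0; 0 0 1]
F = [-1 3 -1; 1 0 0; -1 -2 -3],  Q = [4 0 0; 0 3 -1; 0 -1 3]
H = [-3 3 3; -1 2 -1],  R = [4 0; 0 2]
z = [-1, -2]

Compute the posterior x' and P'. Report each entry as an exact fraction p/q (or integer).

x̄ = F·x = [4, 1, -8]
P̄ = F·P·Fᵀ + Q = [42 -1 -20; -1 4 -2; -20 -2 29]
y = z − H·x̄ = [32, -8]
S = H·P̄·Hᵀ + R = [1021 66; 66 61]
K = P̄·Hᵀ·S⁻¹ = [-1989/11585 -2406/11585; -177/57925 10637/57925; 9459/57925 -22579/57925]
x' = x̄ + K·y = [388/2317, -6567/11585, 3984/11585]
P' = (I − K·H)·P̄ = [10581/2317 32782/11585 17471/11585; 32782/11585 116286/57925 47388/57925; 17471/11585 47388/57925 52579/57925]

x' = [388/2317, -6567/11585, 3984/11585]
P' = [10581/2317 32782/11585 17471/11585; 32782/11585 116286/57925 47388/57925; 17471/11585 47388/57925 52579/57925]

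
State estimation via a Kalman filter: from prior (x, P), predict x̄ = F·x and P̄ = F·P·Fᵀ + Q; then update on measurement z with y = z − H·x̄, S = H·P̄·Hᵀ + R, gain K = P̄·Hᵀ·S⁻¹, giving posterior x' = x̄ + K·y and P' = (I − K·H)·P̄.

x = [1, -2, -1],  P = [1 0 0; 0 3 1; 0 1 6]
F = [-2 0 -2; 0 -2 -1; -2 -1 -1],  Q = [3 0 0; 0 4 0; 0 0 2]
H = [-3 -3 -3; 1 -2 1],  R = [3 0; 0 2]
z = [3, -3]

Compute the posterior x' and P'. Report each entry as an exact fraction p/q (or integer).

x̄ = F·x = [0, 5, 1]
P̄ = F·P·Fᵀ + Q = [31 16 18; 16 26 15; 18 15 17]
y = z − H·x̄ = [21, 6]
S = H·P̄·Hᵀ + R = [1551 -3; -3 66]
K = P̄·Hᵀ·S⁻¹ = [-4273/34119 8594/34119; -1261/11373 -3676/11373; -3295/34119 2435/34119]
x' = x̄ + K·y = [-4241/3791, 2776/3791, -2274/3791]
P' = (I − K·H)·P̄ = [78356/34119 -1435/11373 -69778/34119; -1435/11373 957/3791 -175/11373; -69778/34119 -175/11373 73598/34119]

x' = [-4241/3791, 2776/3791, -2274/3791]
P' = [78356/34119 -1435/11373 -69778/34119; -1435/11373 957/3791 -175/11373; -69778/34119 -175/11373 73598/34119]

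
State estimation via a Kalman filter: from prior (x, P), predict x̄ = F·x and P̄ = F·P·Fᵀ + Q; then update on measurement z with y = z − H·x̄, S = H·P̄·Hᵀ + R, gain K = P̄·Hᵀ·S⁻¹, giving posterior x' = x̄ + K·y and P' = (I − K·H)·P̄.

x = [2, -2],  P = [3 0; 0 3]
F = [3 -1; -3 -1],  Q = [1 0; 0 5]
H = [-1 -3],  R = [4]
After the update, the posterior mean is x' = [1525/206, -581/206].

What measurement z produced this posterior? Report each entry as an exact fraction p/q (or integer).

z = [1]

x̄ = F·x = [8, -4]
P̄ = F·P·Fᵀ + Q = [31 -24; -24 35]
S = H·P̄·Hᵀ + R = [206]
K = P̄·Hᵀ·S⁻¹ = [41/206; -81/206]
x' − x̄ = [-123/206, 243/206] = K·y
y = (KᵀK)⁻¹·Kᵀ·(x' − x̄) = [-3]
z = y + H·x̄ = [-3] + [4] = [1]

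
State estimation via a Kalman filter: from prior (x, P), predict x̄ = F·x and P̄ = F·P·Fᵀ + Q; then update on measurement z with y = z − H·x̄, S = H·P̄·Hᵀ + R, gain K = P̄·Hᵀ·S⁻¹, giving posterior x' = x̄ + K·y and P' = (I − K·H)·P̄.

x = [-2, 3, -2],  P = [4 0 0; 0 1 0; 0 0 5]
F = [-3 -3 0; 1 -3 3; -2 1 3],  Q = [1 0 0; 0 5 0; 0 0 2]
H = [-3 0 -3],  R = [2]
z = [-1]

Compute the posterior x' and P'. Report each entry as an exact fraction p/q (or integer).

x' = [-2703/1370, -22639/1370, 631/274]
P' = [22619/1370 -22803/1370 -4497/274; -22803/1370 77661/1370 4573/274; -4497/274 4573/274 4531/274]

x̄ = F·x = [-3, -17, 1]
P̄ = F·P·Fᵀ + Q = [46 -3 21; -3 63 34; 21 34 64]
y = z − H·x̄ = [-7]
S = H·P̄·Hᵀ + R = [1370]
K = P̄·Hᵀ·S⁻¹ = [-201/1370; -93/1370; -51/274]
x' = x̄ + K·y = [-2703/1370, -22639/1370, 631/274]
P' = (I − K·H)·P̄ = [22619/1370 -22803/1370 -4497/274; -22803/1370 77661/1370 4573/274; -4497/274 4573/274 4531/274]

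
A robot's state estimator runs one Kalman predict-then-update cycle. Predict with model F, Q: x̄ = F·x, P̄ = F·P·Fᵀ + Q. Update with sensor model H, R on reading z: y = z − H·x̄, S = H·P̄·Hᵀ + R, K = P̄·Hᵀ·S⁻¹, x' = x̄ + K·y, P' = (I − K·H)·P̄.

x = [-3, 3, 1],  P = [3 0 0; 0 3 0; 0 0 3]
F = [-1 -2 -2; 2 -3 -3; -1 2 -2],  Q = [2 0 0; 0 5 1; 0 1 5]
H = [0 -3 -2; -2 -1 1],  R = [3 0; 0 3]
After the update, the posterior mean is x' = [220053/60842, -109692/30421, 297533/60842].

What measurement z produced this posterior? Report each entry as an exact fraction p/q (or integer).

x̄ = F·x = [-5, -18, 7]
P̄ = F·P·Fᵀ + Q = [29 30 3; 30 71 -5; 3 -5 32]
S = H·P̄·Hᵀ + R = [710 346; 346 340]
K = P̄·Hᵀ·S⁻¹ = [-1615/60842 -13567/60842; -5491/30421 -13161/60842; -13693/60842 9741/30421]
x' − x̄ = [524263/60842, 437886/30421, -128361/60842] = K·y
y = (KᵀK)⁻¹·Kᵀ·(x' − x̄) = [-39, -34]
z = y + H·x̄ = [-39, -34] + [40, 35] = [1, 1]

z = [1, 1]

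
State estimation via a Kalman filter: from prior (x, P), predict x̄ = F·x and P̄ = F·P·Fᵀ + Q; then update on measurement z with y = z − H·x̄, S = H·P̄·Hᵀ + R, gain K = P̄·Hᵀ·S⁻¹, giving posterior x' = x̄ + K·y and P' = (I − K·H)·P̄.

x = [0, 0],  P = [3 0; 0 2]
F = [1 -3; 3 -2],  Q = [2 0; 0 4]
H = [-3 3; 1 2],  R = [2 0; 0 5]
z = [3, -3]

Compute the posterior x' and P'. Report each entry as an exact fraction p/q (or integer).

x̄ = F·x = [0, 0]
P̄ = F·P·Fᵀ + Q = [23 21; 21 39]
y = z − H·x̄ = [3, -3]
S = H·P̄·Hᵀ + R = [182 102; 102 268]
K = P̄·Hᵀ·S⁻¹ = [-4119/19186 6221/19186; 2187/19186 6255/19186]
x' = x̄ + K·y = [-15510/9593, -6102/9593]
P' = (I − K·H)·P̄ = [12199/19186 9453/19186; 9453/19186 10911/19186]

x' = [-15510/9593, -6102/9593]
P' = [12199/19186 9453/19186; 9453/19186 10911/19186]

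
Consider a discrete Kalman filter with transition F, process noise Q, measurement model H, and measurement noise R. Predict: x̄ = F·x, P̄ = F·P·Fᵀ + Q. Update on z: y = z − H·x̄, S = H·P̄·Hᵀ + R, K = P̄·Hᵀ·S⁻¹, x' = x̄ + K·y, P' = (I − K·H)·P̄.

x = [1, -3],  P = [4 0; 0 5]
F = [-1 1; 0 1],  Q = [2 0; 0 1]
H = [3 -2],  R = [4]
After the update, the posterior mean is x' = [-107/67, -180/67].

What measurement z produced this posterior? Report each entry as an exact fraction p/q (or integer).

x̄ = F·x = [-4, -3]
P̄ = F·P·Fᵀ + Q = [11 5; 5 6]
S = H·P̄·Hᵀ + R = [67]
K = P̄·Hᵀ·S⁻¹ = [23/67; 3/67]
x' − x̄ = [161/67, 21/67] = K·y
y = (KᵀK)⁻¹·Kᵀ·(x' − x̄) = [7]
z = y + H·x̄ = [7] + [-6] = [1]

z = [1]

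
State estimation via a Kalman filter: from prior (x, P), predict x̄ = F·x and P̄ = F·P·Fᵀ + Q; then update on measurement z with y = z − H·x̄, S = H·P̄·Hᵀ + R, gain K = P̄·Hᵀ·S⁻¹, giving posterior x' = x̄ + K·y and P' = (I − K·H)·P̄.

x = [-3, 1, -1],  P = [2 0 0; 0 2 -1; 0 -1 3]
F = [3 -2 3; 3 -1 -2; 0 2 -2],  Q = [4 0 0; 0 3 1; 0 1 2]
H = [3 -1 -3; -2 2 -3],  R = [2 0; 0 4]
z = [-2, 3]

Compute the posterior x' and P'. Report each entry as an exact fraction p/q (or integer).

x' = [-739066/127871, -1028679/127871, -308189/127871]
P' = [1120827/127871 1844541/127871 489804/127871; 1844541/127871 3117581/127871 806860/127871; 489804/127871 806860/127871 232548/127871]

x̄ = F·x = [-14, -8, 4]
P̄ = F·P·Fᵀ + Q = [69 3 -36; 3 31 11; -36 11 30]
y = z − H·x̄ = [44, 3]
S = H·P̄·Hᵀ + R = [1620 -107; -107 86]
K = P̄·Hᵀ·S⁻¹ = [24264/127871 -5496/127871; -2269/127871 31375/127871; -17546/127871 -15883/127871]
x' = x̄ + K·y = [-739066/127871, -1028679/127871, -308189/127871]
P' = (I − K·H)·P̄ = [1120827/127871 1844541/127871 489804/127871; 1844541/127871 3117581/127871 806860/127871; 489804/127871 806860/127871 232548/127871]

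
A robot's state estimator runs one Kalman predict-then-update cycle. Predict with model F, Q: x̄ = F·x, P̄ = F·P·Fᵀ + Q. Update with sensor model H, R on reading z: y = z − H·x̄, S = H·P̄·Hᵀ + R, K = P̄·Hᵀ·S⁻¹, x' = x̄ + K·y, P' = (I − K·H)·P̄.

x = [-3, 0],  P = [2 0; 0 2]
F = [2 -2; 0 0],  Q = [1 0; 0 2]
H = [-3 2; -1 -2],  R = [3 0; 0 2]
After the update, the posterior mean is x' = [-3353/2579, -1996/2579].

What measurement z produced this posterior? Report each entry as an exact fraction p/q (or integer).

x̄ = F·x = [-6, 0]
P̄ = F·P·Fᵀ + Q = [17 0; 0 2]
S = H·P̄·Hᵀ + R = [164 43; 43 27]
K = P̄·Hᵀ·S⁻¹ = [-646/2579 -595/2579; 280/2579 -828/2579]
x' − x̄ = [12121/2579, -1996/2579] = K·y
y = (KᵀK)⁻¹·Kᵀ·(x' − x̄) = [-16, -3]
z = y + H·x̄ = [-16, -3] + [18, 6] = [2, 3]

z = [2, 3]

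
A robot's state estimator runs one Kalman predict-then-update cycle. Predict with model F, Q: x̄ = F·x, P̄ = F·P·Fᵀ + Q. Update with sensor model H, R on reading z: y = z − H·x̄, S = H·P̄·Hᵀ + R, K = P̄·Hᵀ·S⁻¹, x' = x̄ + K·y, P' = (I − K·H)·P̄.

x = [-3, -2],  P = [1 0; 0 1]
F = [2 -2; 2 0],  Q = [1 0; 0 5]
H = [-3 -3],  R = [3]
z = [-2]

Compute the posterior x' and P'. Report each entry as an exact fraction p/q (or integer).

x̄ = F·x = [-2, -6]
P̄ = F·P·Fᵀ + Q = [9 4; 4 9]
y = z − H·x̄ = [-26]
S = H·P̄·Hᵀ + R = [237]
K = P̄·Hᵀ·S⁻¹ = [-13/79; -13/79]
x' = x̄ + K·y = [180/79, -136/79]
P' = (I − K·H)·P̄ = [204/79 -191/79; -191/79 204/79]

x' = [180/79, -136/79]
P' = [204/79 -191/79; -191/79 204/79]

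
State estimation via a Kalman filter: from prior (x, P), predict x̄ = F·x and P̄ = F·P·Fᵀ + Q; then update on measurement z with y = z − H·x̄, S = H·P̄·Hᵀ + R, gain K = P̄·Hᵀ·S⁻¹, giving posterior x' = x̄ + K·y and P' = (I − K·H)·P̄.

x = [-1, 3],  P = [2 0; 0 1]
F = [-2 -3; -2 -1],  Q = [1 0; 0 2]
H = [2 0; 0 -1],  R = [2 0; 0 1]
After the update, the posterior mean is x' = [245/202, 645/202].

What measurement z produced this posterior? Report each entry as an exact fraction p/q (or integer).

x̄ = F·x = [-7, -1]
P̄ = F·P·Fᵀ + Q = [18 11; 11 11]
S = H·P̄·Hᵀ + R = [74 -22; -22 12]
K = P̄·Hᵀ·S⁻¹ = [95/202 -11/202; 11/202 -165/202]
x' − x̄ = [1659/202, 847/202] = K·y
y = (KᵀK)⁻¹·Kᵀ·(x' − x̄) = [17, -4]
z = y + H·x̄ = [17, -4] + [-14, 1] = [3, -3]

z = [3, -3]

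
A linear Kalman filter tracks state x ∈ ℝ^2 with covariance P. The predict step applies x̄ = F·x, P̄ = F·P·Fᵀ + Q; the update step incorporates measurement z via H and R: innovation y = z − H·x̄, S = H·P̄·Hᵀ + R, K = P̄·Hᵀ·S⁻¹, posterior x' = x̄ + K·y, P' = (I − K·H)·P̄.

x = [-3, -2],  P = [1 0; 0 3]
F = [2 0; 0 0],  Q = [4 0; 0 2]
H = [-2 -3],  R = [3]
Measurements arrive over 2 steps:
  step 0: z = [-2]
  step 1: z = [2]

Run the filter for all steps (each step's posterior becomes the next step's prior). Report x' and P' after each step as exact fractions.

step 0: x̄ = F·x = [-6, 0]
step 0: P̄ = F·P·Fᵀ + Q = [8 0; 0 2]
step 0: y = z − H·x̄ = [-14]
step 0: S = H·P̄·Hᵀ + R = [53]
step 0: K = P̄·Hᵀ·S⁻¹ = [-16/53; -6/53]
step 0: x' = x̄ + K·y = [-94/53, 84/53]
step 0: P' = (I − K·H)·P̄ = [168/53 -96/53; -96/53 70/53]
step 1: x̄ = F·x = [-188/53, 0]
step 1: P̄ = F·P·Fᵀ + Q = [884/53 0; 0 2]
step 1: y = z − H·x̄ = [-270/53]
step 1: S = H·P̄·Hᵀ + R = [4649/53]
step 1: K = P̄·Hᵀ·S⁻¹ = [-1768/4649; -318/4649]
step 1: x' = x̄ + K·y = [-7484/4649, 1620/4649]
step 1: P' = (I − K·H)·P̄ = [18564/4649 -10608/4649; -10608/4649 7390/4649]

step 0: x' = [-94/53, 84/53], P' = [168/53 -96/53; -96/53 70/53]
step 1: x' = [-7484/4649, 1620/4649], P' = [18564/4649 -10608/4649; -10608/4649 7390/4649]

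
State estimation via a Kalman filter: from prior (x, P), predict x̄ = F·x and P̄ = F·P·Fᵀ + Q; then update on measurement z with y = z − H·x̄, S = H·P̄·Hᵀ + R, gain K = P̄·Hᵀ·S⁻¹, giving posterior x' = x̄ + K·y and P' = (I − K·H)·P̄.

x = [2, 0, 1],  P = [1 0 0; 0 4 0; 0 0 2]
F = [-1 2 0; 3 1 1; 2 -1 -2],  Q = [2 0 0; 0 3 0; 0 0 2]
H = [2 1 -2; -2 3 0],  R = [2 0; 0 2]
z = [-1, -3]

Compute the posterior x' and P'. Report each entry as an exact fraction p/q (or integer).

x' = [2272/4065, -707/1355, 1058/1355]
P' = [12778/4065 2757/1355 5342/1355; 2757/1355 6242/4065 10802/4065; 5342/1355 10802/4065 22262/4065]

x̄ = F·x = [-2, 7, 2]
P̄ = F·P·Fᵀ + Q = [19 5 -10; 5 18 -2; -10 -2 18]
y = z − H·x̄ = [0, -28]
S = H·P̄·Hᵀ + R = [276 -30; -30 180]
K = P̄·Hᵀ·S⁻¹ = [355/1626 -743/8130; 118/813 364/1355; -167/813 59/1355]
x' = x̄ + K·y = [2272/4065, -707/1355, 1058/1355]
P' = (I − K·H)·P̄ = [12778/4065 2757/1355 5342/1355; 2757/1355 6242/4065 10802/4065; 5342/1355 10802/4065 22262/4065]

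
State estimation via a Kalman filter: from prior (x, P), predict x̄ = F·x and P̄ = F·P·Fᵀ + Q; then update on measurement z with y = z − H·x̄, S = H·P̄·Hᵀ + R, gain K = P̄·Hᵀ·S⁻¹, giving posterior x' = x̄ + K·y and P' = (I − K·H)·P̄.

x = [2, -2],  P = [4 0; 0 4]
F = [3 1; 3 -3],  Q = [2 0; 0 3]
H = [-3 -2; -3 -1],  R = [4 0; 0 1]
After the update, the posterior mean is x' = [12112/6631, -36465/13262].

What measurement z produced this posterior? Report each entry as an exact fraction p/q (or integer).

x̄ = F·x = [4, 12]
P̄ = F·P·Fᵀ + Q = [42 24; 24 75]
S = H·P̄·Hᵀ + R = [970 744; 744 598]
K = P̄·Hᵀ·S⁻¹ = [1887/6631 -4011/6631; -5847/6631 11289/13262]
x' − x̄ = [-14412/6631, -195609/13262] = K·y
y = (KᵀK)⁻¹·Kᵀ·(x' − x̄) = [37, 21]
z = y + H·x̄ = [37, 21] + [-36, -24] = [1, -3]

z = [1, -3]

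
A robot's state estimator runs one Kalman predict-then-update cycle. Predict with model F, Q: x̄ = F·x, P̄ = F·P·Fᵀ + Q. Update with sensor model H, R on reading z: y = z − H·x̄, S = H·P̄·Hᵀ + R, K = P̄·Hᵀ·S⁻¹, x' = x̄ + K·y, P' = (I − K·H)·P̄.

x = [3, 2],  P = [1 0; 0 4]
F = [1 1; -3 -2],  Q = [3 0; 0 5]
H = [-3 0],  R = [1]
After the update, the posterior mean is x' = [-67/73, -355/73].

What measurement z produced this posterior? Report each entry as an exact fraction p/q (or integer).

z = [3]

x̄ = F·x = [5, -13]
P̄ = F·P·Fᵀ + Q = [8 -11; -11 30]
S = H·P̄·Hᵀ + R = [73]
K = P̄·Hᵀ·S⁻¹ = [-24/73; 33/73]
x' − x̄ = [-432/73, 594/73] = K·y
y = (KᵀK)⁻¹·Kᵀ·(x' − x̄) = [18]
z = y + H·x̄ = [18] + [-15] = [3]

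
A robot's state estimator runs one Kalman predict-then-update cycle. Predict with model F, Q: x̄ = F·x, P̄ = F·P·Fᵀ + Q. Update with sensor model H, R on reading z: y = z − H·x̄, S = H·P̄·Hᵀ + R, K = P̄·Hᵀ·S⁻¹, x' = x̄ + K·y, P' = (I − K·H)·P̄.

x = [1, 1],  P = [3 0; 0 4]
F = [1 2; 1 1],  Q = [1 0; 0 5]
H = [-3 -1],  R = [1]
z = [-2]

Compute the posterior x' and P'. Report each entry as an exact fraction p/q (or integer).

x' = [138/259, 113/259]
P' = [139/259 -346/259; -346/259 1083/259]

x̄ = F·x = [3, 2]
P̄ = F·P·Fᵀ + Q = [20 11; 11 12]
y = z − H·x̄ = [9]
S = H·P̄·Hᵀ + R = [259]
K = P̄·Hᵀ·S⁻¹ = [-71/259; -45/259]
x' = x̄ + K·y = [138/259, 113/259]
P' = (I − K·H)·P̄ = [139/259 -346/259; -346/259 1083/259]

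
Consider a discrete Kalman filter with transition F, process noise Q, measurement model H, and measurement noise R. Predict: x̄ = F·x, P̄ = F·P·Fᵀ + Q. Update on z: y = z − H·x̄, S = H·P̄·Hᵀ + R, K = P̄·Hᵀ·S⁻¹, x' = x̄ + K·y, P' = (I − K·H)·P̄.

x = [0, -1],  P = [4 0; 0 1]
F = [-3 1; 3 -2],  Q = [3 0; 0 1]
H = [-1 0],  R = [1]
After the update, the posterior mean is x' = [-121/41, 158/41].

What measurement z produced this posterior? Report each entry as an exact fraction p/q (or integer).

x̄ = F·x = [-1, 2]
P̄ = F·P·Fᵀ + Q = [40 -38; -38 41]
S = H·P̄·Hᵀ + R = [41]
K = P̄·Hᵀ·S⁻¹ = [-40/41; 38/41]
x' − x̄ = [-80/41, 76/41] = K·y
y = (KᵀK)⁻¹·Kᵀ·(x' − x̄) = [2]
z = y + H·x̄ = [2] + [1] = [3]

z = [3]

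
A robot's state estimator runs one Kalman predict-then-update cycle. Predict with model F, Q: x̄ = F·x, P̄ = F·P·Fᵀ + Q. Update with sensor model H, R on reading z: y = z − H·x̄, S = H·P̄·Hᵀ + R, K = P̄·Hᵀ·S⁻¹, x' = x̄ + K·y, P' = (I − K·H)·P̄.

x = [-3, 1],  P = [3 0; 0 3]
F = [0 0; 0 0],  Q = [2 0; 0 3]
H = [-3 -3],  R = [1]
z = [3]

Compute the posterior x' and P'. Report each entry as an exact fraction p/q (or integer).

x̄ = F·x = [0, 0]
P̄ = F·P·Fᵀ + Q = [2 0; 0 3]
y = z − H·x̄ = [3]
S = H·P̄·Hᵀ + R = [46]
K = P̄·Hᵀ·S⁻¹ = [-3/23; -9/46]
x' = x̄ + K·y = [-9/23, -27/46]
P' = (I − K·H)·P̄ = [28/23 -27/23; -27/23 57/46]

x' = [-9/23, -27/46]
P' = [28/23 -27/23; -27/23 57/46]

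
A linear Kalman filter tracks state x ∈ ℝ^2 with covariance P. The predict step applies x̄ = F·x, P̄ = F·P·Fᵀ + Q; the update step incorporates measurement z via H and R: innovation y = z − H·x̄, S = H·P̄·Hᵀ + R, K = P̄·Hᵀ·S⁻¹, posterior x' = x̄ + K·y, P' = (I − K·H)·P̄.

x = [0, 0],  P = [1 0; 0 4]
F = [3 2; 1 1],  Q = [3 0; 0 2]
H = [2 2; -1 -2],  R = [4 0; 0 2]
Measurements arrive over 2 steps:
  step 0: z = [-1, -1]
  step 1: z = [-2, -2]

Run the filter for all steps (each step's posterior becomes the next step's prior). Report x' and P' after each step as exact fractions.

step 0: x' = [-139/291, 239/582], P' = [506/291 -278/291; -278/291 239/291]
step 1: x' = [-3705/3251, 48319/52016], P' = [5870/3251 -3254/3251; -3254/3251 21975/26008]

step 0: x̄ = F·x = [0, 0]
step 0: P̄ = F·P·Fᵀ + Q = [28 11; 11 7]
step 0: y = z − H·x̄ = [-1, -1]
step 0: S = H·P̄·Hᵀ + R = [232 -150; -150 102]
step 0: K = P̄·Hᵀ·S⁻¹ = [38/97 25/291; -13/194 -100/291]
step 0: x' = x̄ + K·y = [-139/291, 239/582]
step 0: P' = (I − K·H)·P̄ = [506/291 -278/291; -278/291 239/291]
step 1: x̄ = F·x = [-178/291, -13/194]
step 1: P̄ = F·P·Fᵀ + Q = [3047/291 202/97; 202/97 257/97]
step 1: y = z − H·x̄ = [-187/291, -799/291]
step 1: S = H·P̄·Hᵀ + R = [21284/291 -12814/291; -12814/291 9137/291]
step 1: K = P̄·Hᵀ·S⁻¹ = [1308/3251 319/3251; -4057/52016 -8959/26008]
step 1: x' = x̄ + K·y = [-3705/3251, 48319/52016]
step 1: P' = (I − K·H)·P̄ = [5870/3251 -3254/3251; -3254/3251 21975/26008]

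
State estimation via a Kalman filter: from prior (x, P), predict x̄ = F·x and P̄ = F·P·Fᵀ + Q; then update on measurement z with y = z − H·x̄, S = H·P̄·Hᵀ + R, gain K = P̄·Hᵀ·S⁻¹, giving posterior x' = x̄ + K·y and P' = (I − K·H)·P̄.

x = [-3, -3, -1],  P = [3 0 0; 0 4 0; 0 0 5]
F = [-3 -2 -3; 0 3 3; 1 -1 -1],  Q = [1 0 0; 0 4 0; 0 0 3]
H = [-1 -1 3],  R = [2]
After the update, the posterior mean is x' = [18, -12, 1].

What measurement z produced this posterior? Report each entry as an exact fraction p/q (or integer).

x̄ = F·x = [18, -12, 1]
P̄ = F·P·Fᵀ + Q = [89 -69 14; -69 85 -27; 14 -27 15]
S = H·P̄·Hᵀ + R = [251]
K = P̄·Hᵀ·S⁻¹ = [22/251; -97/251; 58/251]
x' − x̄ = [0, 0, 0] = K·y
y = (KᵀK)⁻¹·Kᵀ·(x' − x̄) = [0]
z = y + H·x̄ = [0] + [-3] = [-3]

z = [-3]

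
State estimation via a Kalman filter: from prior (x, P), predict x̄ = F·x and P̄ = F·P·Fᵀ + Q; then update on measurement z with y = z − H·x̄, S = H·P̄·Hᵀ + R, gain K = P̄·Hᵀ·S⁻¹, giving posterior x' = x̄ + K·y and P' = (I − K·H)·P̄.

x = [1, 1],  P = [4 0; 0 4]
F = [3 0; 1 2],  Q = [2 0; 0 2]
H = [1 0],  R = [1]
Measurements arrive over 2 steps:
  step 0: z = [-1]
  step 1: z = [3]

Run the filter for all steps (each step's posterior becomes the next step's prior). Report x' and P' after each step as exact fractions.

step 0: x̄ = F·x = [3, 3]
step 0: P̄ = F·P·Fᵀ + Q = [38 12; 12 22]
step 0: y = z − H·x̄ = [-4]
step 0: S = H·P̄·Hᵀ + R = [39]
step 0: K = P̄·Hᵀ·S⁻¹ = [38/39; 4/13]
step 0: x' = x̄ + K·y = [-35/39, 23/13]
step 0: P' = (I − K·H)·P̄ = [38/39 4/13; 4/13 238/13]
step 1: x̄ = F·x = [-35/13, 103/39]
step 1: P̄ = F·P·Fᵀ + Q = [140/13 62/13; 62/13 3020/39]
step 1: y = z − H·x̄ = [74/13]
step 1: S = H·P̄·Hᵀ + R = [153/13]
step 1: K = P̄·Hᵀ·S⁻¹ = [140/153; 62/153]
step 1: x' = x̄ + K·y = [385/153, 757/153]
step 1: P' = (I − K·H)·P̄ = [140/153 62/153; 62/153 11552/153]

step 0: x' = [-35/39, 23/13], P' = [38/39 4/13; 4/13 238/13]
step 1: x' = [385/153, 757/153], P' = [140/153 62/153; 62/153 11552/153]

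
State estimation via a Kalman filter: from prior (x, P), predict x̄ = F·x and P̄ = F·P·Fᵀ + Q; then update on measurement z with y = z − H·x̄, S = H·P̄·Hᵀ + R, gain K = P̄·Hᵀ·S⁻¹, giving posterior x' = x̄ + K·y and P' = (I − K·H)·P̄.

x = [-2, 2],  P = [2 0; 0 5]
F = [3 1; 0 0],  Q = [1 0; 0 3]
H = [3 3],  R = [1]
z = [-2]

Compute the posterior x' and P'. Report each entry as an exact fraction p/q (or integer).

x' = [-64/61, 45/122]
P' = [168/61 -162/61; -162/61 651/244]

x̄ = F·x = [-4, 0]
P̄ = F·P·Fᵀ + Q = [24 0; 0 3]
y = z − H·x̄ = [10]
S = H·P̄·Hᵀ + R = [244]
K = P̄·Hᵀ·S⁻¹ = [18/61; 9/244]
x' = x̄ + K·y = [-64/61, 45/122]
P' = (I − K·H)·P̄ = [168/61 -162/61; -162/61 651/244]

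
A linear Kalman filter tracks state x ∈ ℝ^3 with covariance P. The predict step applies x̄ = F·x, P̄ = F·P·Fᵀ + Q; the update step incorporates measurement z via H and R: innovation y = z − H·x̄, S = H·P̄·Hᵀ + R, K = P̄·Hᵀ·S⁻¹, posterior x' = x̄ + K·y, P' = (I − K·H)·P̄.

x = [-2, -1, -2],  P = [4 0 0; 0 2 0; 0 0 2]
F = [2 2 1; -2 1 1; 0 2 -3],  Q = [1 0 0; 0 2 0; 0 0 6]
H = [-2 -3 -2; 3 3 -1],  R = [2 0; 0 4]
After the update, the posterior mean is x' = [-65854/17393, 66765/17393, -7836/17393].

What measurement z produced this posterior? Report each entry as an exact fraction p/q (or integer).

z = [-3, 1]

x̄ = F·x = [-8, 1, 4]
P̄ = F·P·Fᵀ + Q = [27 -10 2; -10 22 -2; 2 -2 32]
S = H·P̄·Hᵀ + R = [308 -148; -148 297]
K = P̄·Hᵀ·S⁻¹ = [-266/17393 2737/17393; -3425/34786 1372/17393; -11575/34786 -4758/17393]
x' − x̄ = [73290/17393, 49372/17393, -77408/17393] = K·y
y = (KᵀK)⁻¹·Kᵀ·(x' − x̄) = [-8, 26]
z = y + H·x̄ = [-8, 26] + [5, -25] = [-3, 1]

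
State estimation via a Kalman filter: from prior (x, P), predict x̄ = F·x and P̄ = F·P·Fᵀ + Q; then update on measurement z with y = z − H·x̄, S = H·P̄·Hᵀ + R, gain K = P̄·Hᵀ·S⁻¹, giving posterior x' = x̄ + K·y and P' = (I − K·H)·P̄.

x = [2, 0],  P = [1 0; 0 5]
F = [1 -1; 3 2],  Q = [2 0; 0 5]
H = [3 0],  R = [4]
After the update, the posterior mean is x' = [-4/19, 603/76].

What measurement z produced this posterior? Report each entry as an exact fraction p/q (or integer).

z = [-1]

x̄ = F·x = [2, 6]
P̄ = F·P·Fᵀ + Q = [8 -7; -7 34]
S = H·P̄·Hᵀ + R = [76]
K = P̄·Hᵀ·S⁻¹ = [6/19; -21/76]
x' − x̄ = [-42/19, 147/76] = K·y
y = (KᵀK)⁻¹·Kᵀ·(x' − x̄) = [-7]
z = y + H·x̄ = [-7] + [6] = [-1]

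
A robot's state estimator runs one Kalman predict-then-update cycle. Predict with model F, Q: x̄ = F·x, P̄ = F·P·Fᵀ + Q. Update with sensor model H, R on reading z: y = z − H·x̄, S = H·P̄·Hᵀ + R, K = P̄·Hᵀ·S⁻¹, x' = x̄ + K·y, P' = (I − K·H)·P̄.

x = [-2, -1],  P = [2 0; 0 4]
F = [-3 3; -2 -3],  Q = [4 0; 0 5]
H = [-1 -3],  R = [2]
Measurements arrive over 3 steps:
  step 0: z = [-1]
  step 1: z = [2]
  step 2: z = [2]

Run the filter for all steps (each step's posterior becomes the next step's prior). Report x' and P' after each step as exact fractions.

step 0: x' = [199/51, -110/119], P' = [2930/51 -326/17; -326/17 788/119]
step 1: x' = [329513/341751, -339859/341751], P' = [8491246/341751 -900934/113917; -900934/113917 934288/341751]
step 2: x' = [-818991028/148983993, 57873452/49661331], P' = [3472520978/148983993 -368195762/49661331; -368195762/49661331 127870928/49661331]

step 0: x̄ = F·x = [3, 7]
step 0: P̄ = F·P·Fᵀ + Q = [58 -24; -24 49]
step 0: y = z − H·x̄ = [23]
step 0: S = H·P̄·Hᵀ + R = [357]
step 0: K = P̄·Hᵀ·S⁻¹ = [2/51; -41/119]
step 0: x' = x̄ + K·y = [199/51, -110/119]
step 0: P' = (I − K·H)·P̄ = [2930/51 -326/17; -326/17 788/119]
step 1: x̄ = F·x = [-1723/119, -1796/357]
step 1: P̄ = F·P·Fᵀ + Q = [110174/119 27082/119; 27082/119 22949/357]
step 1: y = z − H·x̄ = [-193/7]
step 1: S = H·P̄·Hᵀ + R = [20103/7]
step 1: K = P̄·Hᵀ·S⁻¹ = [-11260/20103; -981/6701]
step 1: x' = x̄ + K·y = [329513/341751, -339859/341751]
step 1: P' = (I − K·H)·P̄ = [8491246/341751 -900934/113917; -900934/113917 934288/341751]
step 2: x̄ = F·x = [-669372/113917, 360551/341751]
step 2: P̄ = F·P·Fᵀ + Q = [44949082/113917 11476826/113917; 11476826/113917 11648707/341751]
step 2: y = z − H·x̄ = [-80987/113917]
step 2: S = H·P̄·Hᵀ + R = [148983993/113917]
step 2: K = P̄·Hᵀ·S⁻¹ = [-79379560/148983993; -7708511/49661331]
step 2: x' = x̄ + K·y = [-818991028/148983993, 57873452/49661331]
step 2: P' = (I − K·H)·P̄ = [3472520978/148983993 -368195762/49661331; -368195762/49661331 127870928/49661331]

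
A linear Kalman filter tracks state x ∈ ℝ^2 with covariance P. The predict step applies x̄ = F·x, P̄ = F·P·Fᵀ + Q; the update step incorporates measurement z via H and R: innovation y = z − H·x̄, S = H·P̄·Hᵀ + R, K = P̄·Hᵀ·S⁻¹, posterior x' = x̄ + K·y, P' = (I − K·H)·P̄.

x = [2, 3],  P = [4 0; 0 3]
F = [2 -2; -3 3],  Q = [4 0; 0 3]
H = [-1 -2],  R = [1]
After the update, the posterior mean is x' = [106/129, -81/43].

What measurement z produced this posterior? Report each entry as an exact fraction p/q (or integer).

z = [3]

x̄ = F·x = [-2, 3]
P̄ = F·P·Fᵀ + Q = [32 -42; -42 66]
S = H·P̄·Hᵀ + R = [129]
K = P̄·Hᵀ·S⁻¹ = [52/129; -30/43]
x' − x̄ = [364/129, -210/43] = K·y
y = (KᵀK)⁻¹·Kᵀ·(x' − x̄) = [7]
z = y + H·x̄ = [7] + [-4] = [3]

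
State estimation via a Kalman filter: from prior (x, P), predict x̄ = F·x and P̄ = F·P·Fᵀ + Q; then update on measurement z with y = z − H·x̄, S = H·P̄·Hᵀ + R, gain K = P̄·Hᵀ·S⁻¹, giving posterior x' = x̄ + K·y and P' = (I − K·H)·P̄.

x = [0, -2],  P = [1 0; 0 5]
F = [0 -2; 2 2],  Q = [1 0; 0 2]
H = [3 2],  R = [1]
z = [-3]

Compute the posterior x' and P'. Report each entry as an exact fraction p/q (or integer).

x' = [55/54, -80/27]
P' = [605/54 -448/27; -448/27 670/27]

x̄ = F·x = [4, -4]
P̄ = F·P·Fᵀ + Q = [21 -20; -20 26]
y = z − H·x̄ = [-7]
S = H·P̄·Hᵀ + R = [54]
K = P̄·Hᵀ·S⁻¹ = [23/54; -4/27]
x' = x̄ + K·y = [55/54, -80/27]
P' = (I − K·H)·P̄ = [605/54 -448/27; -448/27 670/27]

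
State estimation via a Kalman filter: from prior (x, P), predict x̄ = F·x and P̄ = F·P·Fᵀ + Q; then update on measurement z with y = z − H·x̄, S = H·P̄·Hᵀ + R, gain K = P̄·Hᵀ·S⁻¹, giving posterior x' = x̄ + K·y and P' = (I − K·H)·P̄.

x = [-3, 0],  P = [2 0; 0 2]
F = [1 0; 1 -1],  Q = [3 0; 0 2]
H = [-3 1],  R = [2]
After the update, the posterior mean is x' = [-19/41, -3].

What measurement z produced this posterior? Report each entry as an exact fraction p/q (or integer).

z = [-2]

x̄ = F·x = [-3, -3]
P̄ = F·P·Fᵀ + Q = [5 2; 2 6]
S = H·P̄·Hᵀ + R = [41]
K = P̄·Hᵀ·S⁻¹ = [-13/41; 0]
x' − x̄ = [104/41, 0] = K·y
y = (KᵀK)⁻¹·Kᵀ·(x' − x̄) = [-8]
z = y + H·x̄ = [-8] + [6] = [-2]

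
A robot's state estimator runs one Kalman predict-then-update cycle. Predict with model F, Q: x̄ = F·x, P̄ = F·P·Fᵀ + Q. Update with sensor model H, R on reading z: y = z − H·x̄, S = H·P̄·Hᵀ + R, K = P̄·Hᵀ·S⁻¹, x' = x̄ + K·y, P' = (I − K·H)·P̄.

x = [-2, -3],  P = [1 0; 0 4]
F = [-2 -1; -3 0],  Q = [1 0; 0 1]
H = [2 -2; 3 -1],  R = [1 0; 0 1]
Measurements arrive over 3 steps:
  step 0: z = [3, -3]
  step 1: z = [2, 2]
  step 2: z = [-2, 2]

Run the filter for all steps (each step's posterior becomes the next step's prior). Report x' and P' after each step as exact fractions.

step 0: x̄ = F·x = [7, 6]
step 0: P̄ = F·P·Fᵀ + Q = [9 6; 6 10]
step 0: y = z − H·x̄ = [1, -18]
step 0: S = H·P̄·Hᵀ + R = [29 26; 26 56]
step 0: K = P̄·Hᵀ·S⁻¹ = [-35/158 151/316; -164/237 110/237]
step 0: x' = x̄ + K·y = [-144/79, -722/237]
step 0: P' = (I − K·H)·P̄ = [93/316 32/79; 32/79 178/237]
step 1: x̄ = F·x = [1586/237, 432/79]
step 1: P̄ = F·P·Fᵀ + Q = [1078/237 471/158; 471/158 1153/316]
step 1: y = z − H·x̄ = [-106/237, -996/79]
step 1: S = H·P̄·Hᵀ + R = [2356/237 1697/158; 1697/158 8753/316]
step 1: K = P̄·Hᵀ·S⁻¹ = [-26264/151679 68582/151679; -88974/151679 63491/151679]
step 1: x' = x̄ + K·y = [162126/151679, 68760/151679]
step 1: P' = (I − K·H)·P̄ = [40857/151679 53989/151679; 53989/151679 98476/151679]
step 2: x̄ = F·x = [-393012/151679, -486378/151679]
step 2: P̄ = F·P·Fᵀ + Q = [629539/151679 407109/151679; 407109/151679 519392/151679]
step 2: y = z − H·x̄ = [-490090/151679, 996016/151679]
step 2: S = H·P̄·Hᵀ + R = [1490531/151679 1559146/151679; 1559146/151679 3894268/151679]
step 2: K = P̄·Hᵀ·S⁻¹ = [-475909/2780206 2496443/5560412; -6490481/11120824 9206199/22241648]
step 2: x' = x̄ + K·y = [1265279/1390103, 7768895/5560412]
step 2: P' = (I − K·H)·P̄ = [371544/1390103 1962085/5560412; 1962085/5560412 14338821/22241648]

step 0: x' = [-144/79, -722/237], P' = [93/316 32/79; 32/79 178/237]
step 1: x' = [162126/151679, 68760/151679], P' = [40857/151679 53989/151679; 53989/151679 98476/151679]
step 2: x' = [1265279/1390103, 7768895/5560412], P' = [371544/1390103 1962085/5560412; 1962085/5560412 14338821/22241648]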